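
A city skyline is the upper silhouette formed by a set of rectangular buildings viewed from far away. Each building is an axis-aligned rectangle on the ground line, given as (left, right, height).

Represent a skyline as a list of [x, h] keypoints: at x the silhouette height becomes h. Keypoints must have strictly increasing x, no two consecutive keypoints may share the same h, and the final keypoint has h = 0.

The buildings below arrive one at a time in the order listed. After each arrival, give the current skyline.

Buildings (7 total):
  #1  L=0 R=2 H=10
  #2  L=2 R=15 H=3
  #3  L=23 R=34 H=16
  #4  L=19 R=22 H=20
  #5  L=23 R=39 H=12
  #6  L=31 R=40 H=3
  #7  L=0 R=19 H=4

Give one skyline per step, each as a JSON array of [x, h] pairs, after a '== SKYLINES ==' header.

== SKYLINES ==
[[0,10],[2,0]]
[[0,10],[2,3],[15,0]]
[[0,10],[2,3],[15,0],[23,16],[34,0]]
[[0,10],[2,3],[15,0],[19,20],[22,0],[23,16],[34,0]]
[[0,10],[2,3],[15,0],[19,20],[22,0],[23,16],[34,12],[39,0]]
[[0,10],[2,3],[15,0],[19,20],[22,0],[23,16],[34,12],[39,3],[40,0]]
[[0,10],[2,4],[19,20],[22,0],[23,16],[34,12],[39,3],[40,0]]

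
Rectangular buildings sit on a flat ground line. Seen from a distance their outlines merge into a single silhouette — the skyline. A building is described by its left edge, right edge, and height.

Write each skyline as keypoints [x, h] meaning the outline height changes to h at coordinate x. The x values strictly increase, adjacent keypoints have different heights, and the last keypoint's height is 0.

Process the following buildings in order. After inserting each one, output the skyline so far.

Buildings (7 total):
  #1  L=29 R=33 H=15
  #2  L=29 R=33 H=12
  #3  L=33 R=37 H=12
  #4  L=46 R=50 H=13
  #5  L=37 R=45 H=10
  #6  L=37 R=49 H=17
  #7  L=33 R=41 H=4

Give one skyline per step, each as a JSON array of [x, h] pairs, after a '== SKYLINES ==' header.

== SKYLINES ==
[[29,15],[33,0]]
[[29,15],[33,0]]
[[29,15],[33,12],[37,0]]
[[29,15],[33,12],[37,0],[46,13],[50,0]]
[[29,15],[33,12],[37,10],[45,0],[46,13],[50,0]]
[[29,15],[33,12],[37,17],[49,13],[50,0]]
[[29,15],[33,12],[37,17],[49,13],[50,0]]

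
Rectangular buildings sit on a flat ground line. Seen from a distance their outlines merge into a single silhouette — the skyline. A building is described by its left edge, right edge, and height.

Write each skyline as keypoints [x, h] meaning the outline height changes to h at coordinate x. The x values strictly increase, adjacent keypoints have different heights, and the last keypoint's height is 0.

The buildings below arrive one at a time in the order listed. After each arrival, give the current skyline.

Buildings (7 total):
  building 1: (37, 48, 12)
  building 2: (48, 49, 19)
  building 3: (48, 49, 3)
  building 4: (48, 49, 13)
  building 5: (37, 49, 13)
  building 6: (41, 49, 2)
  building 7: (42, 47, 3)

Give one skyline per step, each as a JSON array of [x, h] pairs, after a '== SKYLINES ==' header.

== SKYLINES ==
[[37,12],[48,0]]
[[37,12],[48,19],[49,0]]
[[37,12],[48,19],[49,0]]
[[37,12],[48,19],[49,0]]
[[37,13],[48,19],[49,0]]
[[37,13],[48,19],[49,0]]
[[37,13],[48,19],[49,0]]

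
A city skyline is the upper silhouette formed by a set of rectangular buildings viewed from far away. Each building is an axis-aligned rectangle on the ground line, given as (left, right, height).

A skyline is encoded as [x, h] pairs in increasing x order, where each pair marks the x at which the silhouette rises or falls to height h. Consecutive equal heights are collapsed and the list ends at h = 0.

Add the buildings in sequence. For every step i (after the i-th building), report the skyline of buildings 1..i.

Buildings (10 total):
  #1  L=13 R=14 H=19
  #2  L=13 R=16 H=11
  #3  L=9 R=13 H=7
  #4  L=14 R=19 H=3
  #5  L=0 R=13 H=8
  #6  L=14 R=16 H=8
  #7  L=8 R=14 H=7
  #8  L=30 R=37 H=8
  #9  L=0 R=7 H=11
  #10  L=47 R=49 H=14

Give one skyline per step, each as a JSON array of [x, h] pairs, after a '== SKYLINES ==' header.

== SKYLINES ==
[[13,19],[14,0]]
[[13,19],[14,11],[16,0]]
[[9,7],[13,19],[14,11],[16,0]]
[[9,7],[13,19],[14,11],[16,3],[19,0]]
[[0,8],[13,19],[14,11],[16,3],[19,0]]
[[0,8],[13,19],[14,11],[16,3],[19,0]]
[[0,8],[13,19],[14,11],[16,3],[19,0]]
[[0,8],[13,19],[14,11],[16,3],[19,0],[30,8],[37,0]]
[[0,11],[7,8],[13,19],[14,11],[16,3],[19,0],[30,8],[37,0]]
[[0,11],[7,8],[13,19],[14,11],[16,3],[19,0],[30,8],[37,0],[47,14],[49,0]]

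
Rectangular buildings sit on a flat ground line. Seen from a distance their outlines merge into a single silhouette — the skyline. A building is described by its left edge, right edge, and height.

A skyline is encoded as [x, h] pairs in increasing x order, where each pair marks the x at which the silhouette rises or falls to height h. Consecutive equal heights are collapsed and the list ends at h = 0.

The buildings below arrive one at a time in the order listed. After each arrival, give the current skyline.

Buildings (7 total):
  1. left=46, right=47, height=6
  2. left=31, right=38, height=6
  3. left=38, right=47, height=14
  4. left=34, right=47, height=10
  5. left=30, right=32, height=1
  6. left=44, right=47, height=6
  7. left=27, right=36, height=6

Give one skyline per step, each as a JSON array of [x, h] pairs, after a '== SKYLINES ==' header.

== SKYLINES ==
[[46,6],[47,0]]
[[31,6],[38,0],[46,6],[47,0]]
[[31,6],[38,14],[47,0]]
[[31,6],[34,10],[38,14],[47,0]]
[[30,1],[31,6],[34,10],[38,14],[47,0]]
[[30,1],[31,6],[34,10],[38,14],[47,0]]
[[27,6],[34,10],[38,14],[47,0]]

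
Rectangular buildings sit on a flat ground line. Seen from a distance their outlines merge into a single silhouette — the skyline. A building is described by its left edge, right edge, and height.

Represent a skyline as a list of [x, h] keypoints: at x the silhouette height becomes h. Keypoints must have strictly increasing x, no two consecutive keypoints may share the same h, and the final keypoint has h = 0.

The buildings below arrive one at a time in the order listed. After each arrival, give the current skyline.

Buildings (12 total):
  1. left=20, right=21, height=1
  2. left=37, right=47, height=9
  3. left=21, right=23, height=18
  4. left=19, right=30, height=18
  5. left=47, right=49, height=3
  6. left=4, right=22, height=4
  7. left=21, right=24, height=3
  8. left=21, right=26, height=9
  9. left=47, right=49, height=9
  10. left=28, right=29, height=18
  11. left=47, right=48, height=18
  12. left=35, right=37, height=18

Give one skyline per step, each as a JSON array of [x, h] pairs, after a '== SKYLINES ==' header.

== SKYLINES ==
[[20,1],[21,0]]
[[20,1],[21,0],[37,9],[47,0]]
[[20,1],[21,18],[23,0],[37,9],[47,0]]
[[19,18],[30,0],[37,9],[47,0]]
[[19,18],[30,0],[37,9],[47,3],[49,0]]
[[4,4],[19,18],[30,0],[37,9],[47,3],[49,0]]
[[4,4],[19,18],[30,0],[37,9],[47,3],[49,0]]
[[4,4],[19,18],[30,0],[37,9],[47,3],[49,0]]
[[4,4],[19,18],[30,0],[37,9],[49,0]]
[[4,4],[19,18],[30,0],[37,9],[49,0]]
[[4,4],[19,18],[30,0],[37,9],[47,18],[48,9],[49,0]]
[[4,4],[19,18],[30,0],[35,18],[37,9],[47,18],[48,9],[49,0]]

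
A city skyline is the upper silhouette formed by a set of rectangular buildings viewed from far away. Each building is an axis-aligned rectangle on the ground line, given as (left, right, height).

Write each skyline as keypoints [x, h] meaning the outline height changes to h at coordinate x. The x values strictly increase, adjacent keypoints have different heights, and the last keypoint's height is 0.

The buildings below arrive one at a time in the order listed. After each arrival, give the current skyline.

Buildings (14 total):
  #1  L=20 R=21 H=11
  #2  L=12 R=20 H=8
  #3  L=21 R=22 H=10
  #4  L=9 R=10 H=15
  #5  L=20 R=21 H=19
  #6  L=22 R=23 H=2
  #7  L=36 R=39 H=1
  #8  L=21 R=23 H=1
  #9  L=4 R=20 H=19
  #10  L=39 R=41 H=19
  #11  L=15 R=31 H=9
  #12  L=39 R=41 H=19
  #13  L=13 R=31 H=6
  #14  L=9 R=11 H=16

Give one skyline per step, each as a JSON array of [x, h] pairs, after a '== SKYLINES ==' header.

== SKYLINES ==
[[20,11],[21,0]]
[[12,8],[20,11],[21,0]]
[[12,8],[20,11],[21,10],[22,0]]
[[9,15],[10,0],[12,8],[20,11],[21,10],[22,0]]
[[9,15],[10,0],[12,8],[20,19],[21,10],[22,0]]
[[9,15],[10,0],[12,8],[20,19],[21,10],[22,2],[23,0]]
[[9,15],[10,0],[12,8],[20,19],[21,10],[22,2],[23,0],[36,1],[39,0]]
[[9,15],[10,0],[12,8],[20,19],[21,10],[22,2],[23,0],[36,1],[39,0]]
[[4,19],[21,10],[22,2],[23,0],[36,1],[39,0]]
[[4,19],[21,10],[22,2],[23,0],[36,1],[39,19],[41,0]]
[[4,19],[21,10],[22,9],[31,0],[36,1],[39,19],[41,0]]
[[4,19],[21,10],[22,9],[31,0],[36,1],[39,19],[41,0]]
[[4,19],[21,10],[22,9],[31,0],[36,1],[39,19],[41,0]]
[[4,19],[21,10],[22,9],[31,0],[36,1],[39,19],[41,0]]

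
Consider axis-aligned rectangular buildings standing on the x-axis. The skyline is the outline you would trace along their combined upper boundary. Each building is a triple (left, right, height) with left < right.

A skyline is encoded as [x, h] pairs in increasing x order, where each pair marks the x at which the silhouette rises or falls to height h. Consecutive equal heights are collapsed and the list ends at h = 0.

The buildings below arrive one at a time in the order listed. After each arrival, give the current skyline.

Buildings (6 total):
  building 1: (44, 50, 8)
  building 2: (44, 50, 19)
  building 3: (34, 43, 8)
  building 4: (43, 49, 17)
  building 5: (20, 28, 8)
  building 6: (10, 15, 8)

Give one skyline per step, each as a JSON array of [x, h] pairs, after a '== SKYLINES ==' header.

== SKYLINES ==
[[44,8],[50,0]]
[[44,19],[50,0]]
[[34,8],[43,0],[44,19],[50,0]]
[[34,8],[43,17],[44,19],[50,0]]
[[20,8],[28,0],[34,8],[43,17],[44,19],[50,0]]
[[10,8],[15,0],[20,8],[28,0],[34,8],[43,17],[44,19],[50,0]]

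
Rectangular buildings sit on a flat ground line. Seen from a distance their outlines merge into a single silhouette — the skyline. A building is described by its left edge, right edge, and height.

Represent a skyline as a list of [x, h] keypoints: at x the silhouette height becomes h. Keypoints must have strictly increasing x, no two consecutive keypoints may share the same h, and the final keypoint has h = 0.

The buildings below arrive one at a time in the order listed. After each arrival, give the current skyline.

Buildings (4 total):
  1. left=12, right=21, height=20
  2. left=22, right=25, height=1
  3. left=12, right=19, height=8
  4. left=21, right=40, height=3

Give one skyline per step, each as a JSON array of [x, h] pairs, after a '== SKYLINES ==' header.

== SKYLINES ==
[[12,20],[21,0]]
[[12,20],[21,0],[22,1],[25,0]]
[[12,20],[21,0],[22,1],[25,0]]
[[12,20],[21,3],[40,0]]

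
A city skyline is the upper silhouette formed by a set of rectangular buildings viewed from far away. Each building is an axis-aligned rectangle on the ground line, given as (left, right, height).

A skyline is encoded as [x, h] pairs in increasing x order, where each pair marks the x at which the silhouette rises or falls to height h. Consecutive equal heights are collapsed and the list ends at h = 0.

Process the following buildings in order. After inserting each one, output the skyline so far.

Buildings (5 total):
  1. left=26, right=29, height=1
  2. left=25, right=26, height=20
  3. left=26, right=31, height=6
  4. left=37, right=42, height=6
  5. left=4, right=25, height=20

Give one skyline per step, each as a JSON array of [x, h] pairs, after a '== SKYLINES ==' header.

== SKYLINES ==
[[26,1],[29,0]]
[[25,20],[26,1],[29,0]]
[[25,20],[26,6],[31,0]]
[[25,20],[26,6],[31,0],[37,6],[42,0]]
[[4,20],[26,6],[31,0],[37,6],[42,0]]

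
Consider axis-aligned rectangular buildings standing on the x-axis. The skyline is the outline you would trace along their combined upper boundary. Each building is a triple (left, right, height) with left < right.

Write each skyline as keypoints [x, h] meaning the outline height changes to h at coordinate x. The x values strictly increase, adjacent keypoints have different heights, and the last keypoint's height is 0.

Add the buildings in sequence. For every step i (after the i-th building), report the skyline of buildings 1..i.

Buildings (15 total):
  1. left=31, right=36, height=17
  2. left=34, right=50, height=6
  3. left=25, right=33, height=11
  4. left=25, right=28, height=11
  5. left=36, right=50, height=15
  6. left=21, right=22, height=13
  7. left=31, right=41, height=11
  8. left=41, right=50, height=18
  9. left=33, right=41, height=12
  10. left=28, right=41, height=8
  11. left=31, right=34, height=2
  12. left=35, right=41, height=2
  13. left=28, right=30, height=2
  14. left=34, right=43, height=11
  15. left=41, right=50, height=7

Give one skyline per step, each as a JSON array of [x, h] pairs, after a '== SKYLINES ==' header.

== SKYLINES ==
[[31,17],[36,0]]
[[31,17],[36,6],[50,0]]
[[25,11],[31,17],[36,6],[50,0]]
[[25,11],[31,17],[36,6],[50,0]]
[[25,11],[31,17],[36,15],[50,0]]
[[21,13],[22,0],[25,11],[31,17],[36,15],[50,0]]
[[21,13],[22,0],[25,11],[31,17],[36,15],[50,0]]
[[21,13],[22,0],[25,11],[31,17],[36,15],[41,18],[50,0]]
[[21,13],[22,0],[25,11],[31,17],[36,15],[41,18],[50,0]]
[[21,13],[22,0],[25,11],[31,17],[36,15],[41,18],[50,0]]
[[21,13],[22,0],[25,11],[31,17],[36,15],[41,18],[50,0]]
[[21,13],[22,0],[25,11],[31,17],[36,15],[41,18],[50,0]]
[[21,13],[22,0],[25,11],[31,17],[36,15],[41,18],[50,0]]
[[21,13],[22,0],[25,11],[31,17],[36,15],[41,18],[50,0]]
[[21,13],[22,0],[25,11],[31,17],[36,15],[41,18],[50,0]]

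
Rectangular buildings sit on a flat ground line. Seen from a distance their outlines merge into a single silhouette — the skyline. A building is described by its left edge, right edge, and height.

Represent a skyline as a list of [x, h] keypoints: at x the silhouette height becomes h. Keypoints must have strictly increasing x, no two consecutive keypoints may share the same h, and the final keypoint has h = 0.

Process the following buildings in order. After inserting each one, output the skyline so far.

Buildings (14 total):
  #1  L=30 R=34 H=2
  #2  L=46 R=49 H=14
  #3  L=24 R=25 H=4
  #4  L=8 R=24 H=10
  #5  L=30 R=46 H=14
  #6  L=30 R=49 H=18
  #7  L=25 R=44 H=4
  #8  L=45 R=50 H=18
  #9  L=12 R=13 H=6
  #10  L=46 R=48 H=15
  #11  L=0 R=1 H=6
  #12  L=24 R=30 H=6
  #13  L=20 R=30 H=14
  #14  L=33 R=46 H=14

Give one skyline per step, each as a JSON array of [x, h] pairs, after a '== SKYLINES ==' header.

== SKYLINES ==
[[30,2],[34,0]]
[[30,2],[34,0],[46,14],[49,0]]
[[24,4],[25,0],[30,2],[34,0],[46,14],[49,0]]
[[8,10],[24,4],[25,0],[30,2],[34,0],[46,14],[49,0]]
[[8,10],[24,4],[25,0],[30,14],[49,0]]
[[8,10],[24,4],[25,0],[30,18],[49,0]]
[[8,10],[24,4],[30,18],[49,0]]
[[8,10],[24,4],[30,18],[50,0]]
[[8,10],[24,4],[30,18],[50,0]]
[[8,10],[24,4],[30,18],[50,0]]
[[0,6],[1,0],[8,10],[24,4],[30,18],[50,0]]
[[0,6],[1,0],[8,10],[24,6],[30,18],[50,0]]
[[0,6],[1,0],[8,10],[20,14],[30,18],[50,0]]
[[0,6],[1,0],[8,10],[20,14],[30,18],[50,0]]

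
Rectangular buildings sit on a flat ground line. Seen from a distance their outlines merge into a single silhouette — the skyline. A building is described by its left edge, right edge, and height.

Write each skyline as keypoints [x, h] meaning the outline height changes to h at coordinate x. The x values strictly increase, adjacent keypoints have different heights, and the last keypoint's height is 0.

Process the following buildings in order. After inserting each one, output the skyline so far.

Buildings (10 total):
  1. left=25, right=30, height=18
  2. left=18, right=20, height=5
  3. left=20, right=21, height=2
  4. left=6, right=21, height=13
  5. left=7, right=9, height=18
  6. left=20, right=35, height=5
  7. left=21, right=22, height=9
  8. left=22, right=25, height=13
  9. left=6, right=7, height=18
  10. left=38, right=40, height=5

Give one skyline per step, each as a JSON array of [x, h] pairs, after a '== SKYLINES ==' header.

== SKYLINES ==
[[25,18],[30,0]]
[[18,5],[20,0],[25,18],[30,0]]
[[18,5],[20,2],[21,0],[25,18],[30,0]]
[[6,13],[21,0],[25,18],[30,0]]
[[6,13],[7,18],[9,13],[21,0],[25,18],[30,0]]
[[6,13],[7,18],[9,13],[21,5],[25,18],[30,5],[35,0]]
[[6,13],[7,18],[9,13],[21,9],[22,5],[25,18],[30,5],[35,0]]
[[6,13],[7,18],[9,13],[21,9],[22,13],[25,18],[30,5],[35,0]]
[[6,18],[9,13],[21,9],[22,13],[25,18],[30,5],[35,0]]
[[6,18],[9,13],[21,9],[22,13],[25,18],[30,5],[35,0],[38,5],[40,0]]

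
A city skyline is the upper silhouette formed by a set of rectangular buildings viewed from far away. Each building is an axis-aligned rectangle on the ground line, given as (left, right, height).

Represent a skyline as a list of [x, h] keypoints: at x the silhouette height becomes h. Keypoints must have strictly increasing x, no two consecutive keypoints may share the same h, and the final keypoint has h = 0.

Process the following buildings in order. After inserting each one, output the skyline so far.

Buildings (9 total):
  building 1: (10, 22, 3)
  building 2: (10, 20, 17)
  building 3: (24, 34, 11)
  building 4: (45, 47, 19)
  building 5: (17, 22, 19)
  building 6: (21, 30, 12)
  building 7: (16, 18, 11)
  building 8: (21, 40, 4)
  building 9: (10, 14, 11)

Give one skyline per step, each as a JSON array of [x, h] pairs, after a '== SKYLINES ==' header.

== SKYLINES ==
[[10,3],[22,0]]
[[10,17],[20,3],[22,0]]
[[10,17],[20,3],[22,0],[24,11],[34,0]]
[[10,17],[20,3],[22,0],[24,11],[34,0],[45,19],[47,0]]
[[10,17],[17,19],[22,0],[24,11],[34,0],[45,19],[47,0]]
[[10,17],[17,19],[22,12],[30,11],[34,0],[45,19],[47,0]]
[[10,17],[17,19],[22,12],[30,11],[34,0],[45,19],[47,0]]
[[10,17],[17,19],[22,12],[30,11],[34,4],[40,0],[45,19],[47,0]]
[[10,17],[17,19],[22,12],[30,11],[34,4],[40,0],[45,19],[47,0]]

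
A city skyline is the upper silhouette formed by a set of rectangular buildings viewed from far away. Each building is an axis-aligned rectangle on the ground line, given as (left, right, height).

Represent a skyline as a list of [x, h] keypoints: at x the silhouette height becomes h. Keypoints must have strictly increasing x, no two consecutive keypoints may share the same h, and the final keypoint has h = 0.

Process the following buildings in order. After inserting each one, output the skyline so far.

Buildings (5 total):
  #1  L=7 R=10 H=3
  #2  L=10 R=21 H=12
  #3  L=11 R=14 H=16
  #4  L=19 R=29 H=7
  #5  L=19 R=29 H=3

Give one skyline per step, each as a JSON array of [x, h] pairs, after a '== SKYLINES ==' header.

== SKYLINES ==
[[7,3],[10,0]]
[[7,3],[10,12],[21,0]]
[[7,3],[10,12],[11,16],[14,12],[21,0]]
[[7,3],[10,12],[11,16],[14,12],[21,7],[29,0]]
[[7,3],[10,12],[11,16],[14,12],[21,7],[29,0]]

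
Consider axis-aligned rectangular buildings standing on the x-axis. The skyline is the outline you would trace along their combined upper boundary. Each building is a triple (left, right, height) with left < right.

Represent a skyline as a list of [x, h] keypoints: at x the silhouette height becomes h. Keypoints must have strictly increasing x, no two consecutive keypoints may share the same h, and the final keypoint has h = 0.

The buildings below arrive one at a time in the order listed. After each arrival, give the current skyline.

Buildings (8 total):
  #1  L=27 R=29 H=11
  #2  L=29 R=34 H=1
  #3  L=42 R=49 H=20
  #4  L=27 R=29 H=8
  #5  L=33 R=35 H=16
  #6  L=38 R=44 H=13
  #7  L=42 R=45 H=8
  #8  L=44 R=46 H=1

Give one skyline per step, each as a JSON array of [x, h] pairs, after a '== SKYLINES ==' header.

== SKYLINES ==
[[27,11],[29,0]]
[[27,11],[29,1],[34,0]]
[[27,11],[29,1],[34,0],[42,20],[49,0]]
[[27,11],[29,1],[34,0],[42,20],[49,0]]
[[27,11],[29,1],[33,16],[35,0],[42,20],[49,0]]
[[27,11],[29,1],[33,16],[35,0],[38,13],[42,20],[49,0]]
[[27,11],[29,1],[33,16],[35,0],[38,13],[42,20],[49,0]]
[[27,11],[29,1],[33,16],[35,0],[38,13],[42,20],[49,0]]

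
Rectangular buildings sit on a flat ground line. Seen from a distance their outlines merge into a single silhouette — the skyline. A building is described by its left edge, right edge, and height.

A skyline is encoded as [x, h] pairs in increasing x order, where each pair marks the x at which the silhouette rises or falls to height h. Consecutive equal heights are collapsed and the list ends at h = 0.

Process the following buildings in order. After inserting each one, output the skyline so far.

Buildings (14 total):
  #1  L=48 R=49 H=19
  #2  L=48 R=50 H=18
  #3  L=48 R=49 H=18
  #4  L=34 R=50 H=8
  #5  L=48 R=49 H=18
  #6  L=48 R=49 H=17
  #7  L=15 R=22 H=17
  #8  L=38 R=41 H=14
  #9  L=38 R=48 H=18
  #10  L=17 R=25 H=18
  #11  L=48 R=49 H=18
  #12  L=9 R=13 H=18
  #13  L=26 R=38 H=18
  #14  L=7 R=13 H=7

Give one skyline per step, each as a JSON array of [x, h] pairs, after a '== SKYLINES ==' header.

== SKYLINES ==
[[48,19],[49,0]]
[[48,19],[49,18],[50,0]]
[[48,19],[49,18],[50,0]]
[[34,8],[48,19],[49,18],[50,0]]
[[34,8],[48,19],[49,18],[50,0]]
[[34,8],[48,19],[49,18],[50,0]]
[[15,17],[22,0],[34,8],[48,19],[49,18],[50,0]]
[[15,17],[22,0],[34,8],[38,14],[41,8],[48,19],[49,18],[50,0]]
[[15,17],[22,0],[34,8],[38,18],[48,19],[49,18],[50,0]]
[[15,17],[17,18],[25,0],[34,8],[38,18],[48,19],[49,18],[50,0]]
[[15,17],[17,18],[25,0],[34,8],[38,18],[48,19],[49,18],[50,0]]
[[9,18],[13,0],[15,17],[17,18],[25,0],[34,8],[38,18],[48,19],[49,18],[50,0]]
[[9,18],[13,0],[15,17],[17,18],[25,0],[26,18],[48,19],[49,18],[50,0]]
[[7,7],[9,18],[13,0],[15,17],[17,18],[25,0],[26,18],[48,19],[49,18],[50,0]]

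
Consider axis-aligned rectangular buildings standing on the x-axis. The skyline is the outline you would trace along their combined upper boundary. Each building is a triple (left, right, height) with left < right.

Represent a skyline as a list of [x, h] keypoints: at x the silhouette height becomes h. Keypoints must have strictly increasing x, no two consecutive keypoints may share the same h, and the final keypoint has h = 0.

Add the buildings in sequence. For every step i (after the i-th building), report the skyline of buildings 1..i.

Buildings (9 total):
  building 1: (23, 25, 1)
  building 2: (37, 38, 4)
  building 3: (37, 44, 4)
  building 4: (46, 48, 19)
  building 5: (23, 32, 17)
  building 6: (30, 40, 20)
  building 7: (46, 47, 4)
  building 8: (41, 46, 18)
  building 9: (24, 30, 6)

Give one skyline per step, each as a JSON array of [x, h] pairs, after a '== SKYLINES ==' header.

== SKYLINES ==
[[23,1],[25,0]]
[[23,1],[25,0],[37,4],[38,0]]
[[23,1],[25,0],[37,4],[44,0]]
[[23,1],[25,0],[37,4],[44,0],[46,19],[48,0]]
[[23,17],[32,0],[37,4],[44,0],[46,19],[48,0]]
[[23,17],[30,20],[40,4],[44,0],[46,19],[48,0]]
[[23,17],[30,20],[40,4],[44,0],[46,19],[48,0]]
[[23,17],[30,20],[40,4],[41,18],[46,19],[48,0]]
[[23,17],[30,20],[40,4],[41,18],[46,19],[48,0]]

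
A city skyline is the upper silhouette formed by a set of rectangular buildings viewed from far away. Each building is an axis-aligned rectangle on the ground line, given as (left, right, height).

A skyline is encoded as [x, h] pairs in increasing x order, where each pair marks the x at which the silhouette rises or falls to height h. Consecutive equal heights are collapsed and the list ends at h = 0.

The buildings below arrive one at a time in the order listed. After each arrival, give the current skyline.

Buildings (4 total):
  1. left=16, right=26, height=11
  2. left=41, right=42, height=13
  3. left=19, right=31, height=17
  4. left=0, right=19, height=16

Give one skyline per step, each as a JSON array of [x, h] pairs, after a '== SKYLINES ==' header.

== SKYLINES ==
[[16,11],[26,0]]
[[16,11],[26,0],[41,13],[42,0]]
[[16,11],[19,17],[31,0],[41,13],[42,0]]
[[0,16],[19,17],[31,0],[41,13],[42,0]]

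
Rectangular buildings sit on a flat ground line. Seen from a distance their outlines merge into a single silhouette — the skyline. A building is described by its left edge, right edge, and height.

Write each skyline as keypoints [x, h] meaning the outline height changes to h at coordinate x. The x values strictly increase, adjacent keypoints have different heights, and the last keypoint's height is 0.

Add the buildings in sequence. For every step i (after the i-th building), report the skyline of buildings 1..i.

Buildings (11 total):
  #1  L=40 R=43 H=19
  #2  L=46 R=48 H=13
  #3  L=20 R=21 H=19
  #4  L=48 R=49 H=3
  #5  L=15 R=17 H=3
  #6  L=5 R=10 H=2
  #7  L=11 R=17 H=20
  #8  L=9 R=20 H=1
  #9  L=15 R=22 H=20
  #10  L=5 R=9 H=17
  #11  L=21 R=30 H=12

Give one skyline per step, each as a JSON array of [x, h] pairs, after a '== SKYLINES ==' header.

== SKYLINES ==
[[40,19],[43,0]]
[[40,19],[43,0],[46,13],[48,0]]
[[20,19],[21,0],[40,19],[43,0],[46,13],[48,0]]
[[20,19],[21,0],[40,19],[43,0],[46,13],[48,3],[49,0]]
[[15,3],[17,0],[20,19],[21,0],[40,19],[43,0],[46,13],[48,3],[49,0]]
[[5,2],[10,0],[15,3],[17,0],[20,19],[21,0],[40,19],[43,0],[46,13],[48,3],[49,0]]
[[5,2],[10,0],[11,20],[17,0],[20,19],[21,0],[40,19],[43,0],[46,13],[48,3],[49,0]]
[[5,2],[10,1],[11,20],[17,1],[20,19],[21,0],[40,19],[43,0],[46,13],[48,3],[49,0]]
[[5,2],[10,1],[11,20],[22,0],[40,19],[43,0],[46,13],[48,3],[49,0]]
[[5,17],[9,2],[10,1],[11,20],[22,0],[40,19],[43,0],[46,13],[48,3],[49,0]]
[[5,17],[9,2],[10,1],[11,20],[22,12],[30,0],[40,19],[43,0],[46,13],[48,3],[49,0]]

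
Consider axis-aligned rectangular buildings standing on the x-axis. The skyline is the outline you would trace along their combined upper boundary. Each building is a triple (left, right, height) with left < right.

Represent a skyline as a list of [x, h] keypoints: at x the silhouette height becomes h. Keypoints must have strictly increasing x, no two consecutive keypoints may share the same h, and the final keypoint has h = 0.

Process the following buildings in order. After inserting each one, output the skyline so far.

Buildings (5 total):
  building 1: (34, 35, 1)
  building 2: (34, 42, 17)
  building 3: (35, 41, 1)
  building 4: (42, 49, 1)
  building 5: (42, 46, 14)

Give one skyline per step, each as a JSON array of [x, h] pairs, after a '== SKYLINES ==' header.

== SKYLINES ==
[[34,1],[35,0]]
[[34,17],[42,0]]
[[34,17],[42,0]]
[[34,17],[42,1],[49,0]]
[[34,17],[42,14],[46,1],[49,0]]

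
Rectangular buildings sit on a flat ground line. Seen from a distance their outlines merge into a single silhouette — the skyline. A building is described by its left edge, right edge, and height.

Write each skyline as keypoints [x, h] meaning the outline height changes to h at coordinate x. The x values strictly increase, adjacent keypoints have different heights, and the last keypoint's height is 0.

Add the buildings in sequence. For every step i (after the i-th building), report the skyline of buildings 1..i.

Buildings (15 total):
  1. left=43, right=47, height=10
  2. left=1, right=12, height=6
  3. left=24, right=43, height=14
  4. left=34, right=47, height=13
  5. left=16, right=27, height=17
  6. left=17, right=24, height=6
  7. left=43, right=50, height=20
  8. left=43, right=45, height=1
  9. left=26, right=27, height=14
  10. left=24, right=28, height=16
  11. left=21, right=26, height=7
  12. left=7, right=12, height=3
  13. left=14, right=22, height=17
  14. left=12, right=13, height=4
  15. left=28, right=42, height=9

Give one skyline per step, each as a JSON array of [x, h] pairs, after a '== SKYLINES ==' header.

== SKYLINES ==
[[43,10],[47,0]]
[[1,6],[12,0],[43,10],[47,0]]
[[1,6],[12,0],[24,14],[43,10],[47,0]]
[[1,6],[12,0],[24,14],[43,13],[47,0]]
[[1,6],[12,0],[16,17],[27,14],[43,13],[47,0]]
[[1,6],[12,0],[16,17],[27,14],[43,13],[47,0]]
[[1,6],[12,0],[16,17],[27,14],[43,20],[50,0]]
[[1,6],[12,0],[16,17],[27,14],[43,20],[50,0]]
[[1,6],[12,0],[16,17],[27,14],[43,20],[50,0]]
[[1,6],[12,0],[16,17],[27,16],[28,14],[43,20],[50,0]]
[[1,6],[12,0],[16,17],[27,16],[28,14],[43,20],[50,0]]
[[1,6],[12,0],[16,17],[27,16],[28,14],[43,20],[50,0]]
[[1,6],[12,0],[14,17],[27,16],[28,14],[43,20],[50,0]]
[[1,6],[12,4],[13,0],[14,17],[27,16],[28,14],[43,20],[50,0]]
[[1,6],[12,4],[13,0],[14,17],[27,16],[28,14],[43,20],[50,0]]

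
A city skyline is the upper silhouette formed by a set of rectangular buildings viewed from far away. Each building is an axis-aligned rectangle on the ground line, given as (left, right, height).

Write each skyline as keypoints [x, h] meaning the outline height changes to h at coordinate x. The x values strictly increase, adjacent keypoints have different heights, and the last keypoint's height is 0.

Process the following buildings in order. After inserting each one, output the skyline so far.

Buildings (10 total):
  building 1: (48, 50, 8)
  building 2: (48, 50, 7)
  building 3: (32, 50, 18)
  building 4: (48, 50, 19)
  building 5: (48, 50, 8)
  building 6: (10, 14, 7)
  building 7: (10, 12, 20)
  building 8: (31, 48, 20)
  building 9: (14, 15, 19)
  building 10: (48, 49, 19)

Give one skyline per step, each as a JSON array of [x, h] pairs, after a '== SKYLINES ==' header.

== SKYLINES ==
[[48,8],[50,0]]
[[48,8],[50,0]]
[[32,18],[50,0]]
[[32,18],[48,19],[50,0]]
[[32,18],[48,19],[50,0]]
[[10,7],[14,0],[32,18],[48,19],[50,0]]
[[10,20],[12,7],[14,0],[32,18],[48,19],[50,0]]
[[10,20],[12,7],[14,0],[31,20],[48,19],[50,0]]
[[10,20],[12,7],[14,19],[15,0],[31,20],[48,19],[50,0]]
[[10,20],[12,7],[14,19],[15,0],[31,20],[48,19],[50,0]]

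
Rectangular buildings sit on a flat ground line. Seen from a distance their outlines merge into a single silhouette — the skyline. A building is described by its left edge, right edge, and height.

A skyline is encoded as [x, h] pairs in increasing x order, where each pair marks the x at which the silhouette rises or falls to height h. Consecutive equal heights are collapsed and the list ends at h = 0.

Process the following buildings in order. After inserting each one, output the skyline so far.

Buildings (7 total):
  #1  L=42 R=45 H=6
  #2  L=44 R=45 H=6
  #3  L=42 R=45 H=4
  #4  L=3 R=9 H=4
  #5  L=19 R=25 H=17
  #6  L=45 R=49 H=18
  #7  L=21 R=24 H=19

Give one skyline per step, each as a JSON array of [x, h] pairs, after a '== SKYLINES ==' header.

== SKYLINES ==
[[42,6],[45,0]]
[[42,6],[45,0]]
[[42,6],[45,0]]
[[3,4],[9,0],[42,6],[45,0]]
[[3,4],[9,0],[19,17],[25,0],[42,6],[45,0]]
[[3,4],[9,0],[19,17],[25,0],[42,6],[45,18],[49,0]]
[[3,4],[9,0],[19,17],[21,19],[24,17],[25,0],[42,6],[45,18],[49,0]]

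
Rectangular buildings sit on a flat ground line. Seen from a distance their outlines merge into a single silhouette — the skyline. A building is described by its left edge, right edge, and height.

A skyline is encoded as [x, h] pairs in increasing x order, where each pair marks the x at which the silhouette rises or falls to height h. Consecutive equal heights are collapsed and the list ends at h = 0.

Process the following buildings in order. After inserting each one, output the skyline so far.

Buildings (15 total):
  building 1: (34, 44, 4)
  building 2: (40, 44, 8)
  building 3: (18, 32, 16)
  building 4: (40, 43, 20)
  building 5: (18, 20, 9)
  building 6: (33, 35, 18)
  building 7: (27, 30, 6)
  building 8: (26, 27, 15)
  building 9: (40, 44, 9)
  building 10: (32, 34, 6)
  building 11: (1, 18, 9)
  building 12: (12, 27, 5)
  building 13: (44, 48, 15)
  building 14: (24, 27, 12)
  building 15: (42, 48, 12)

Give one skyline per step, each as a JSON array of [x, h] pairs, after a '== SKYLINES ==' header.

== SKYLINES ==
[[34,4],[44,0]]
[[34,4],[40,8],[44,0]]
[[18,16],[32,0],[34,4],[40,8],[44,0]]
[[18,16],[32,0],[34,4],[40,20],[43,8],[44,0]]
[[18,16],[32,0],[34,4],[40,20],[43,8],[44,0]]
[[18,16],[32,0],[33,18],[35,4],[40,20],[43,8],[44,0]]
[[18,16],[32,0],[33,18],[35,4],[40,20],[43,8],[44,0]]
[[18,16],[32,0],[33,18],[35,4],[40,20],[43,8],[44,0]]
[[18,16],[32,0],[33,18],[35,4],[40,20],[43,9],[44,0]]
[[18,16],[32,6],[33,18],[35,4],[40,20],[43,9],[44,0]]
[[1,9],[18,16],[32,6],[33,18],[35,4],[40,20],[43,9],[44,0]]
[[1,9],[18,16],[32,6],[33,18],[35,4],[40,20],[43,9],[44,0]]
[[1,9],[18,16],[32,6],[33,18],[35,4],[40,20],[43,9],[44,15],[48,0]]
[[1,9],[18,16],[32,6],[33,18],[35,4],[40,20],[43,9],[44,15],[48,0]]
[[1,9],[18,16],[32,6],[33,18],[35,4],[40,20],[43,12],[44,15],[48,0]]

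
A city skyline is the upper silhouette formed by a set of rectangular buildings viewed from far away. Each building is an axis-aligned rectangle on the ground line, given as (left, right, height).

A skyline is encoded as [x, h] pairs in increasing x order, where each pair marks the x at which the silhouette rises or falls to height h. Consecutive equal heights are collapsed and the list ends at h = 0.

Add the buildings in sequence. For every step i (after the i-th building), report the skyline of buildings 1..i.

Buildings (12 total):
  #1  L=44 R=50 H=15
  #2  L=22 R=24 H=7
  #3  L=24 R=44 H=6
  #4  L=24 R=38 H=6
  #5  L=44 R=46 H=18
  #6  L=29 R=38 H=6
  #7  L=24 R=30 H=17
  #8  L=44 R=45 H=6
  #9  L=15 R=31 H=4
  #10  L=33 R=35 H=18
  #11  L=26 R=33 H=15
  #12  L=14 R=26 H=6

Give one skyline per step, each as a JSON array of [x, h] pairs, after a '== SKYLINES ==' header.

== SKYLINES ==
[[44,15],[50,0]]
[[22,7],[24,0],[44,15],[50,0]]
[[22,7],[24,6],[44,15],[50,0]]
[[22,7],[24,6],[44,15],[50,0]]
[[22,7],[24,6],[44,18],[46,15],[50,0]]
[[22,7],[24,6],[44,18],[46,15],[50,0]]
[[22,7],[24,17],[30,6],[44,18],[46,15],[50,0]]
[[22,7],[24,17],[30,6],[44,18],[46,15],[50,0]]
[[15,4],[22,7],[24,17],[30,6],[44,18],[46,15],[50,0]]
[[15,4],[22,7],[24,17],[30,6],[33,18],[35,6],[44,18],[46,15],[50,0]]
[[15,4],[22,7],[24,17],[30,15],[33,18],[35,6],[44,18],[46,15],[50,0]]
[[14,6],[22,7],[24,17],[30,15],[33,18],[35,6],[44,18],[46,15],[50,0]]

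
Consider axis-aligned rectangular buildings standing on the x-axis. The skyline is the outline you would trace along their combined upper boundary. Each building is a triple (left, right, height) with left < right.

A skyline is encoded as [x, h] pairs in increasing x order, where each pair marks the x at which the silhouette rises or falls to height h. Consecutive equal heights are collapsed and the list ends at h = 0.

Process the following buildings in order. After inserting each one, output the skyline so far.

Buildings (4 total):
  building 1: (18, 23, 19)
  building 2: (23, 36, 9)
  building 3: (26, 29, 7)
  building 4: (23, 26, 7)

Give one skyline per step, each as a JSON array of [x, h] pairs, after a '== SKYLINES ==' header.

== SKYLINES ==
[[18,19],[23,0]]
[[18,19],[23,9],[36,0]]
[[18,19],[23,9],[36,0]]
[[18,19],[23,9],[36,0]]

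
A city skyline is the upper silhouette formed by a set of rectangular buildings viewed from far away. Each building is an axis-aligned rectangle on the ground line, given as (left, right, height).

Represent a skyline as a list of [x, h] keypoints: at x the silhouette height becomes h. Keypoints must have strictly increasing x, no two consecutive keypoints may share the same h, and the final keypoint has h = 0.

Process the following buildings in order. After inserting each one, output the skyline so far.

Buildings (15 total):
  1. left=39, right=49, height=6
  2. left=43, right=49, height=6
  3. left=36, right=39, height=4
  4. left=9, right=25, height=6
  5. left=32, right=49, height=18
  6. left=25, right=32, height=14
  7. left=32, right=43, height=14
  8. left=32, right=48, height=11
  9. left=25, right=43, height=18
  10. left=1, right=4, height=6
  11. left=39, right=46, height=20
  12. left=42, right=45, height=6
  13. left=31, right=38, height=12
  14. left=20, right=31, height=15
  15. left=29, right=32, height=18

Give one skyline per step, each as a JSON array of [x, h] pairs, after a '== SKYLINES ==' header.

== SKYLINES ==
[[39,6],[49,0]]
[[39,6],[49,0]]
[[36,4],[39,6],[49,0]]
[[9,6],[25,0],[36,4],[39,6],[49,0]]
[[9,6],[25,0],[32,18],[49,0]]
[[9,6],[25,14],[32,18],[49,0]]
[[9,6],[25,14],[32,18],[49,0]]
[[9,6],[25,14],[32,18],[49,0]]
[[9,6],[25,18],[49,0]]
[[1,6],[4,0],[9,6],[25,18],[49,0]]
[[1,6],[4,0],[9,6],[25,18],[39,20],[46,18],[49,0]]
[[1,6],[4,0],[9,6],[25,18],[39,20],[46,18],[49,0]]
[[1,6],[4,0],[9,6],[25,18],[39,20],[46,18],[49,0]]
[[1,6],[4,0],[9,6],[20,15],[25,18],[39,20],[46,18],[49,0]]
[[1,6],[4,0],[9,6],[20,15],[25,18],[39,20],[46,18],[49,0]]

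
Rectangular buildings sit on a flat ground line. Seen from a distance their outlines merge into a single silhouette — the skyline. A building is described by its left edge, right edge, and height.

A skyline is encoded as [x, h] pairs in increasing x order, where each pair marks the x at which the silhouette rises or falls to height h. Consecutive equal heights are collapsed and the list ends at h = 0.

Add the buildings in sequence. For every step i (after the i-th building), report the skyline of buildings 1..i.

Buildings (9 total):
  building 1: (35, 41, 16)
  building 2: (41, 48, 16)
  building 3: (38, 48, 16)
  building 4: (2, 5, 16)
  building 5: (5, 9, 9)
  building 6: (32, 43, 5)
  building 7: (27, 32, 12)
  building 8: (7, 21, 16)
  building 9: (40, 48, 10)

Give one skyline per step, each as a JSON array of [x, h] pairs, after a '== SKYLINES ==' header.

== SKYLINES ==
[[35,16],[41,0]]
[[35,16],[48,0]]
[[35,16],[48,0]]
[[2,16],[5,0],[35,16],[48,0]]
[[2,16],[5,9],[9,0],[35,16],[48,0]]
[[2,16],[5,9],[9,0],[32,5],[35,16],[48,0]]
[[2,16],[5,9],[9,0],[27,12],[32,5],[35,16],[48,0]]
[[2,16],[5,9],[7,16],[21,0],[27,12],[32,5],[35,16],[48,0]]
[[2,16],[5,9],[7,16],[21,0],[27,12],[32,5],[35,16],[48,0]]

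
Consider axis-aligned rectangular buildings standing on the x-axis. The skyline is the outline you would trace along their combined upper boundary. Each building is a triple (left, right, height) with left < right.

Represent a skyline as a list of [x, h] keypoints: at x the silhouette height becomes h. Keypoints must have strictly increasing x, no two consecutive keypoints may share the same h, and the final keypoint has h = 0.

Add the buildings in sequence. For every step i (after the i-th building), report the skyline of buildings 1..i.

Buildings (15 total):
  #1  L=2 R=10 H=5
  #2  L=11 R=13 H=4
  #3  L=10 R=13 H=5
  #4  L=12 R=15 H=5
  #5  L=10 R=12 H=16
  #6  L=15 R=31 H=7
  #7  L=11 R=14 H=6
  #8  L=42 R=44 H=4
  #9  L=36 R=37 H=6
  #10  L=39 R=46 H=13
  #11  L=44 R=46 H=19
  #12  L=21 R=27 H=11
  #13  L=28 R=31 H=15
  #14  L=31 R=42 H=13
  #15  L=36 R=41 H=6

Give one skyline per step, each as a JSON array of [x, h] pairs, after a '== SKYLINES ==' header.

== SKYLINES ==
[[2,5],[10,0]]
[[2,5],[10,0],[11,4],[13,0]]
[[2,5],[13,0]]
[[2,5],[15,0]]
[[2,5],[10,16],[12,5],[15,0]]
[[2,5],[10,16],[12,5],[15,7],[31,0]]
[[2,5],[10,16],[12,6],[14,5],[15,7],[31,0]]
[[2,5],[10,16],[12,6],[14,5],[15,7],[31,0],[42,4],[44,0]]
[[2,5],[10,16],[12,6],[14,5],[15,7],[31,0],[36,6],[37,0],[42,4],[44,0]]
[[2,5],[10,16],[12,6],[14,5],[15,7],[31,0],[36,6],[37,0],[39,13],[46,0]]
[[2,5],[10,16],[12,6],[14,5],[15,7],[31,0],[36,6],[37,0],[39,13],[44,19],[46,0]]
[[2,5],[10,16],[12,6],[14,5],[15,7],[21,11],[27,7],[31,0],[36,6],[37,0],[39,13],[44,19],[46,0]]
[[2,5],[10,16],[12,6],[14,5],[15,7],[21,11],[27,7],[28,15],[31,0],[36,6],[37,0],[39,13],[44,19],[46,0]]
[[2,5],[10,16],[12,6],[14,5],[15,7],[21,11],[27,7],[28,15],[31,13],[44,19],[46,0]]
[[2,5],[10,16],[12,6],[14,5],[15,7],[21,11],[27,7],[28,15],[31,13],[44,19],[46,0]]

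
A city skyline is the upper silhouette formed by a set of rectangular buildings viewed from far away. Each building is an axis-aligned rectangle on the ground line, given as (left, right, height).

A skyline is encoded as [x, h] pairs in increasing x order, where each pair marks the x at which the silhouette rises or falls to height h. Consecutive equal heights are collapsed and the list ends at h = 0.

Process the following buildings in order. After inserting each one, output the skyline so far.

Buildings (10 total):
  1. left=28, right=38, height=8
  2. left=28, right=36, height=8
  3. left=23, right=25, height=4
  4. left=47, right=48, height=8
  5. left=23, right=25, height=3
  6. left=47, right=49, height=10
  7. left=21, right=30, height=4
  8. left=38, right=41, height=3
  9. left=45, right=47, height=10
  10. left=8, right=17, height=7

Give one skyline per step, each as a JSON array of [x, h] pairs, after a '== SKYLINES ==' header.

== SKYLINES ==
[[28,8],[38,0]]
[[28,8],[38,0]]
[[23,4],[25,0],[28,8],[38,0]]
[[23,4],[25,0],[28,8],[38,0],[47,8],[48,0]]
[[23,4],[25,0],[28,8],[38,0],[47,8],[48,0]]
[[23,4],[25,0],[28,8],[38,0],[47,10],[49,0]]
[[21,4],[28,8],[38,0],[47,10],[49,0]]
[[21,4],[28,8],[38,3],[41,0],[47,10],[49,0]]
[[21,4],[28,8],[38,3],[41,0],[45,10],[49,0]]
[[8,7],[17,0],[21,4],[28,8],[38,3],[41,0],[45,10],[49,0]]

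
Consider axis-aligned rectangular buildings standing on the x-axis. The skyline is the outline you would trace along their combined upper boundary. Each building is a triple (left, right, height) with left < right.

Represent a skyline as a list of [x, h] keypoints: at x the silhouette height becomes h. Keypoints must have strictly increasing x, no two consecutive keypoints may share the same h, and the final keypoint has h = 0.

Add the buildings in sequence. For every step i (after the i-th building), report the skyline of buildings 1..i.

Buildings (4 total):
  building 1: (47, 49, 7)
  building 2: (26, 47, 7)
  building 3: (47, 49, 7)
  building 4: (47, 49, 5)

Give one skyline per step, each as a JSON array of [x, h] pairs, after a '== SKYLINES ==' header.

== SKYLINES ==
[[47,7],[49,0]]
[[26,7],[49,0]]
[[26,7],[49,0]]
[[26,7],[49,0]]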